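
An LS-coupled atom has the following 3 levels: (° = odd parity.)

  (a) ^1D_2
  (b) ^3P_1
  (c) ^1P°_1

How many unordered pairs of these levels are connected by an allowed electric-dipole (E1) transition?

(a)–(b): forbidden (parity, ΔS).
(a)–(c): allowed.
(b)–(c): forbidden (ΔS).
Allowed pairs: 1 of 3.

1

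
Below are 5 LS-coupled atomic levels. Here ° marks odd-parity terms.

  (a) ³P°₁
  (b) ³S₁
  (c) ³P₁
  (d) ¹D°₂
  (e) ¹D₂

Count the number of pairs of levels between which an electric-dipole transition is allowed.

3

(a)–(b): allowed.
(a)–(c): allowed.
(a)–(d): forbidden (parity, ΔS).
(a)–(e): forbidden (ΔS).
(b)–(c): forbidden (parity).
(b)–(d): forbidden (ΔS, ΔL).
(b)–(e): forbidden (parity, ΔS, ΔL).
(c)–(d): forbidden (ΔS).
(c)–(e): forbidden (parity, ΔS).
(d)–(e): allowed.
Allowed pairs: 3 of 10.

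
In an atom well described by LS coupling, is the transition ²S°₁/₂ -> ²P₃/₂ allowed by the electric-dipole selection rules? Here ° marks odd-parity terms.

allowed

Initial level: S=1/2, L=0, J=1/2, parity odd. Final level: S=1/2, L=1, J=3/2, parity even.
ΔS = 0: S: 1/2 → 1/2 — ok.
Parity must change: odd → even — ok.
ΔJ = 0, ±1 (not J=0↔0): J: 1/2 → 3/2, ΔJ = +1 — ok.
ΔL = 0, ±1 (not L=0↔0): L: 0 → 1, ΔL = +1 — ok.
All four E1 rules are satisfied.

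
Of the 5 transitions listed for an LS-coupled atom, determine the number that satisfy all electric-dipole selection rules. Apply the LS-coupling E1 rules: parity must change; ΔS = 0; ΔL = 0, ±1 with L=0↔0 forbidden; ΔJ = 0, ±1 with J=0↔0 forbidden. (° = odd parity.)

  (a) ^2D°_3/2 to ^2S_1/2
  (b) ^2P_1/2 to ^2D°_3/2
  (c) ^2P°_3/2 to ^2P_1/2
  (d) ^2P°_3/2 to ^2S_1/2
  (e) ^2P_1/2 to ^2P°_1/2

(a) forbidden (ΔL fails)
(b) allowed
(c) allowed
(d) allowed
(e) allowed
Total allowed: 4 of 5.

4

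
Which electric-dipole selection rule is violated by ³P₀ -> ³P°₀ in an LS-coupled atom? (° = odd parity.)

the J=0 ↔ J=0 exclusion

Reading off the term symbols: S 1→1, L 1→1, J 0→0, parity even→odd.
Parity must change: even → odd — satisfied.
ΔS = 0: S: 1 → 1 — satisfied.
ΔL = 0, ±1 (not L=0↔0): L: 1 → 1, ΔL = +0 — satisfied.
ΔJ = 0, ±1 (not J=0↔0): J: 0 → 0, ΔJ = +0 — violated.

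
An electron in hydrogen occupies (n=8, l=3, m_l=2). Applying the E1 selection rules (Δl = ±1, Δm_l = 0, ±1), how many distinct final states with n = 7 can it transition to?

E1 requires Δl = ±1, so l_f ∈ {2, 4}; with 0 ≤ l_f ≤ n_f−1 = 6, the allowed l_f values are {2, 4}.
For l_f = 2: m_f ∈ {m_i−1, m_i, m_i+1} ∩ [−2, 2] = {1, 2} → 2 states.
For l_f = 4: m_f ∈ {m_i−1, m_i, m_i+1} ∩ [−4, 4] = {1, 2, 3} → 3 states.
Total: 5.

5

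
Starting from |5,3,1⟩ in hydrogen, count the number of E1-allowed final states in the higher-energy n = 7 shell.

6

E1 requires Δl = ±1, so l_f ∈ {2, 4}; with 0 ≤ l_f ≤ n_f−1 = 6, the allowed l_f values are {2, 4}.
For l_f = 2: m_f ∈ {m_i−1, m_i, m_i+1} ∩ [−2, 2] = {0, 1, 2} → 3 states.
For l_f = 4: m_f ∈ {m_i−1, m_i, m_i+1} ∩ [−4, 4] = {0, 1, 2} → 3 states.
Total: 6.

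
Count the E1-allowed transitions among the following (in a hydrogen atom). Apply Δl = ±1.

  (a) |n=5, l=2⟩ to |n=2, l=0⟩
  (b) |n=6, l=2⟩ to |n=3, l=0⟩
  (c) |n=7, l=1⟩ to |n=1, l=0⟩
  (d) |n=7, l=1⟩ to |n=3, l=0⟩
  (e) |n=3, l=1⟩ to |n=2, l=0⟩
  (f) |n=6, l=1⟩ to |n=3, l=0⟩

(a) forbidden — Δl = -2 (E1 requires Δl = ±1)
(b) forbidden — Δl = -2 (E1 requires Δl = ±1)
(c) allowed
(d) allowed
(e) allowed
(f) allowed
Total allowed: 4 of 6.

4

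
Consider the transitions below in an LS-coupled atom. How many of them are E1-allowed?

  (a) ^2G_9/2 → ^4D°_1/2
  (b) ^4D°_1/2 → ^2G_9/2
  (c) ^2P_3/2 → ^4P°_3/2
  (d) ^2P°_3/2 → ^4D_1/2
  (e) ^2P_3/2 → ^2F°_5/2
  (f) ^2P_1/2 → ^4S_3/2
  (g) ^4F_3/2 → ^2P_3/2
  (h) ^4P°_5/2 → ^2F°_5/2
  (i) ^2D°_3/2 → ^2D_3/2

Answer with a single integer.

1

(a) forbidden (ΔS, ΔL, ΔJ fail)
(b) forbidden (ΔS, ΔL, ΔJ fail)
(c) forbidden (ΔS fails)
(d) forbidden (ΔS fails)
(e) forbidden (ΔL fails)
(f) forbidden (parity, ΔS fail)
(g) forbidden (parity, ΔS, ΔL fail)
(h) forbidden (parity, ΔS, ΔL fail)
(i) allowed
Total allowed: 1 of 9.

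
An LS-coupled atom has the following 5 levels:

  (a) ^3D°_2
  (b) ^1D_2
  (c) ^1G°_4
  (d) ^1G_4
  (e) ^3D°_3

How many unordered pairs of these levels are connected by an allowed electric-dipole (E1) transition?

1

(a)–(b): forbidden (ΔS).
(a)–(c): forbidden (parity, ΔS, ΔL, ΔJ).
(a)–(d): forbidden (ΔS, ΔL, ΔJ).
(a)–(e): forbidden (parity).
(b)–(c): forbidden (ΔL, ΔJ).
(b)–(d): forbidden (parity, ΔL, ΔJ).
(b)–(e): forbidden (ΔS).
(c)–(d): allowed.
(c)–(e): forbidden (parity, ΔS, ΔL).
(d)–(e): forbidden (ΔS, ΔL).
Allowed pairs: 1 of 10.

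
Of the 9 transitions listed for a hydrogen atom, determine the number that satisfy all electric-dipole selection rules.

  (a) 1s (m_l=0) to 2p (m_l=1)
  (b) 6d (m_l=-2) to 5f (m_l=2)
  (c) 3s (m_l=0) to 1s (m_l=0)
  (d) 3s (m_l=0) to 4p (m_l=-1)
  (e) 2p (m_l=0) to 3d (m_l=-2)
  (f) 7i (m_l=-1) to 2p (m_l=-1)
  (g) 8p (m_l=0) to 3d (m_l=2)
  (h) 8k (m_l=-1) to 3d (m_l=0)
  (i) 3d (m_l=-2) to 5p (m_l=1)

2

(a) allowed
(b) forbidden — Δm_l = +4 (E1 requires Δm_l = 0, ±1)
(c) forbidden — Δl = +0 (E1 requires Δl = ±1)
(d) allowed
(e) forbidden — Δm_l = -2 (E1 requires Δm_l = 0, ±1)
(f) forbidden — Δl = -5 (E1 requires Δl = ±1)
(g) forbidden — Δm_l = +2 (E1 requires Δm_l = 0, ±1)
(h) forbidden — Δl = -5 (E1 requires Δl = ±1)
(i) forbidden — Δm_l = +3 (E1 requires Δm_l = 0, ±1)
Total allowed: 2 of 9.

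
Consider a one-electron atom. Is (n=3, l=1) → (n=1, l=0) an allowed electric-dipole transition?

allowed

l: 1 → 0 (Δl = -1). Δl = ±1 passes.
All E1 selection rules are satisfied.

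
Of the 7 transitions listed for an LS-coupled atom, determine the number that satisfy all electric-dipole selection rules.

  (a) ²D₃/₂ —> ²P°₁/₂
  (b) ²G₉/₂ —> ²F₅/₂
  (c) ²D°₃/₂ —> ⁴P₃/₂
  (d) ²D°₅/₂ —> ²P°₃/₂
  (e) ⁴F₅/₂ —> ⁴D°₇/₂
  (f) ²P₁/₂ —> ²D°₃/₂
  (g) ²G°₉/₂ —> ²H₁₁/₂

(a) allowed
(b) forbidden (parity, ΔJ fail)
(c) forbidden (ΔS fails)
(d) forbidden (parity fails)
(e) allowed
(f) allowed
(g) allowed
Total allowed: 4 of 7.

4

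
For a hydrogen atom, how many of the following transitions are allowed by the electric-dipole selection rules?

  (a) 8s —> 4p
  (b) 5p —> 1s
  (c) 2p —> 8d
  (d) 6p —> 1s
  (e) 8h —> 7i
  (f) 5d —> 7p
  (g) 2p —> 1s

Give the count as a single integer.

7

(a) allowed
(b) allowed
(c) allowed
(d) allowed
(e) allowed
(f) allowed
(g) allowed
Total allowed: 7 of 7.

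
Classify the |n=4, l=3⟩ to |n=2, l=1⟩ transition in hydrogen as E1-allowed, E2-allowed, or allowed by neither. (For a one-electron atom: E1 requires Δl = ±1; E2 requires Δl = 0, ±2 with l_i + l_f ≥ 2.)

E2

Δl = 1 − 3 = -2; l_i + l_f = 4.
E1 (Δl = ±1): not satisfied.
E2 (Δl = 0,±2, l_i+l_f ≥ 2): satisfied.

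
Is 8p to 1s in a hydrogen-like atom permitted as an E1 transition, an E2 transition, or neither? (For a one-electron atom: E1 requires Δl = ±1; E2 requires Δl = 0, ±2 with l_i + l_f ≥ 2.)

Δl = 0 − 1 = -1; l_i + l_f = 1.
E1 (Δl = ±1): satisfied.
E2 (Δl = 0,±2, l_i+l_f ≥ 2): not satisfied.

E1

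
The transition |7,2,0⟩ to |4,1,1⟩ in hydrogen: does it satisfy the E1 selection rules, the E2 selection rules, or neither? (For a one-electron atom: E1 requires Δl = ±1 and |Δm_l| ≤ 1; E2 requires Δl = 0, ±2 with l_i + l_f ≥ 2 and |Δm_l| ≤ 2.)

Δl = 1 − 2 = -1; l_i + l_f = 3.
Δm_l = +1.
E1 (Δl = ±1, |Δm_l| ≤ 1): satisfied.
E2 (Δl = 0,±2, l_i+l_f ≥ 2, |Δm_l| ≤ 2): not satisfied.

E1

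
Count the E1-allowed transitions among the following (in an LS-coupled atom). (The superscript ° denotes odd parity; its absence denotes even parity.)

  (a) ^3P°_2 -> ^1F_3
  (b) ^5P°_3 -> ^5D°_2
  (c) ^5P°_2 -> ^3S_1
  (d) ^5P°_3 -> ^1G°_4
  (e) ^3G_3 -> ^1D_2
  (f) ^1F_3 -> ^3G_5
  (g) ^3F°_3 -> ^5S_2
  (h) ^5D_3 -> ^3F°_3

0

(a) forbidden (ΔS, ΔL fail)
(b) forbidden (parity fails)
(c) forbidden (ΔS fails)
(d) forbidden (parity, ΔS, ΔL fail)
(e) forbidden (parity, ΔS, ΔL fail)
(f) forbidden (parity, ΔS, ΔJ fail)
(g) forbidden (ΔS, ΔL fail)
(h) forbidden (ΔS fails)
Total allowed: 0 of 8.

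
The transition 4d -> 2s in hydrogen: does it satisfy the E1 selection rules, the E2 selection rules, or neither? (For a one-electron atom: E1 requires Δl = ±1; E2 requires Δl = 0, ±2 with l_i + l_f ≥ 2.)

Δl = 0 − 2 = -2; l_i + l_f = 2.
E1 (Δl = ±1): not satisfied.
E2 (Δl = 0,±2, l_i+l_f ≥ 2): satisfied.

E2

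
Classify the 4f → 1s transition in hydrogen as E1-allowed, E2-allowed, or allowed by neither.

Δl = 0 − 3 = -3; l_i + l_f = 3.
E1 (Δl = ±1): not satisfied.
E2 (Δl = 0,±2, l_i+l_f ≥ 2): not satisfied.

neither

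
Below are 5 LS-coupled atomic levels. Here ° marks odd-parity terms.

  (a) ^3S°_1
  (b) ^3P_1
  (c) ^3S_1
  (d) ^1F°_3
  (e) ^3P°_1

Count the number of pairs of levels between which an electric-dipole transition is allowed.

3

(a)–(b): allowed.
(a)–(c): forbidden (ΔL).
(a)–(d): forbidden (parity, ΔS, ΔL, ΔJ).
(a)–(e): forbidden (parity).
(b)–(c): forbidden (parity).
(b)–(d): forbidden (ΔS, ΔL, ΔJ).
(b)–(e): allowed.
(c)–(d): forbidden (ΔS, ΔL, ΔJ).
(c)–(e): allowed.
(d)–(e): forbidden (parity, ΔS, ΔL, ΔJ).
Allowed pairs: 3 of 10.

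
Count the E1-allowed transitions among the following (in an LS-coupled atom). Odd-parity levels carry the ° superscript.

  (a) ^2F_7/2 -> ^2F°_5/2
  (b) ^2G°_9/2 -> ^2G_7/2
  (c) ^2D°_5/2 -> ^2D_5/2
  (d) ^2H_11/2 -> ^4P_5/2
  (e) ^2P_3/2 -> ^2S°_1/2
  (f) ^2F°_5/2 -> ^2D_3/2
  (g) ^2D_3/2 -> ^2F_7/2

(a) allowed
(b) allowed
(c) allowed
(d) forbidden (parity, ΔS, ΔL, ΔJ fail)
(e) allowed
(f) allowed
(g) forbidden (parity, ΔJ fail)
Total allowed: 5 of 7.

5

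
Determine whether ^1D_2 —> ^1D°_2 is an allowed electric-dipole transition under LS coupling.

allowed

Parity must change: even → odd — ok.
ΔS = 0: S: 0 → 0 — ok.
ΔL = 0, ±1 (not L=0↔0): L: 2 → 2, ΔL = +0 — ok.
ΔJ = 0, ±1 (not J=0↔0): J: 2 → 2, ΔJ = +0 — ok.
All four E1 rules are satisfied.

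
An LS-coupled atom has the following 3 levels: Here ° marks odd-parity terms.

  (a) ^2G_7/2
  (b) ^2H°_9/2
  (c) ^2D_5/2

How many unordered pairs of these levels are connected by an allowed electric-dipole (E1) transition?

(a)–(b): allowed.
(a)–(c): forbidden (parity, ΔL).
(b)–(c): forbidden (ΔL, ΔJ).
Allowed pairs: 1 of 3.

1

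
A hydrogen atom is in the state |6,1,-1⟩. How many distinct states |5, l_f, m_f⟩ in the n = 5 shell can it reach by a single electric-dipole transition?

E1 requires Δl = ±1, so l_f ∈ {0, 2}; with 0 ≤ l_f ≤ n_f−1 = 4, the allowed l_f values are {0, 2}.
For l_f = 0: m_f ∈ {m_i−1, m_i, m_i+1} ∩ [−0, 0] = {0} → 1 state.
For l_f = 2: m_f ∈ {m_i−1, m_i, m_i+1} ∩ [−2, 2] = {-2, -1, 0} → 3 states.
Total: 4.

4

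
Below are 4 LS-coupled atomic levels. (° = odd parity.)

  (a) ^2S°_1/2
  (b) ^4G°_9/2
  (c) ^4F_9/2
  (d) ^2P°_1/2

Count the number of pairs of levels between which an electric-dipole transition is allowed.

1

(a)–(b): forbidden (parity, ΔS, ΔL, ΔJ).
(a)–(c): forbidden (ΔS, ΔL, ΔJ).
(a)–(d): forbidden (parity).
(b)–(c): allowed.
(b)–(d): forbidden (parity, ΔS, ΔL, ΔJ).
(c)–(d): forbidden (ΔS, ΔL, ΔJ).
Allowed pairs: 1 of 6.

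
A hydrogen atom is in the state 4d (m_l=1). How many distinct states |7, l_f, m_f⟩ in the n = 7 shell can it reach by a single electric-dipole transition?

5

E1 requires Δl = ±1, so l_f ∈ {1, 3}; with 0 ≤ l_f ≤ n_f−1 = 6, the allowed l_f values are {1, 3}.
For l_f = 1: m_f ∈ {m_i−1, m_i, m_i+1} ∩ [−1, 1] = {0, 1} → 2 states.
For l_f = 3: m_f ∈ {m_i−1, m_i, m_i+1} ∩ [−3, 3] = {0, 1, 2} → 3 states.
Total: 5.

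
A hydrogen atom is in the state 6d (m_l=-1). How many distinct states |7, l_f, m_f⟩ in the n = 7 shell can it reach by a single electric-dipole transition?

E1 requires Δl = ±1, so l_f ∈ {1, 3}; with 0 ≤ l_f ≤ n_f−1 = 6, the allowed l_f values are {1, 3}.
For l_f = 1: m_f ∈ {m_i−1, m_i, m_i+1} ∩ [−1, 1] = {-1, 0} → 2 states.
For l_f = 3: m_f ∈ {m_i−1, m_i, m_i+1} ∩ [−3, 3] = {-2, -1, 0} → 3 states.
Total: 5.

5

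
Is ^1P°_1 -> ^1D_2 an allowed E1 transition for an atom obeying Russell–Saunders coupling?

allowed

Parity must change: odd → even — ✓.
ΔS = 0: S: 0 → 0 — ✓.
ΔL = 0, ±1 (not L=0↔0): L: 1 → 2, ΔL = +1 — ✓.
ΔJ = 0, ±1 (not J=0↔0): J: 1 → 2, ΔJ = +1 — ✓.
All four E1 rules are satisfied.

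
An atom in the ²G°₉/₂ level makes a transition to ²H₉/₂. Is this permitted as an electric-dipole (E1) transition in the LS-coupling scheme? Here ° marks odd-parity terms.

Reading off the term symbols: S 1/2→1/2, L 4→5, J 9/2→9/2, parity odd→even.
Parity must change: odd → even — ✓.
ΔS = 0: S: 1/2 → 1/2 — ✓.
ΔL = 0, ±1 (not L=0↔0): L: 4 → 5, ΔL = +1 — ✓.
ΔJ = 0, ±1 (not J=0↔0): J: 9/2 → 9/2, ΔJ = +0 — ✓.
All four E1 rules are satisfied.

allowed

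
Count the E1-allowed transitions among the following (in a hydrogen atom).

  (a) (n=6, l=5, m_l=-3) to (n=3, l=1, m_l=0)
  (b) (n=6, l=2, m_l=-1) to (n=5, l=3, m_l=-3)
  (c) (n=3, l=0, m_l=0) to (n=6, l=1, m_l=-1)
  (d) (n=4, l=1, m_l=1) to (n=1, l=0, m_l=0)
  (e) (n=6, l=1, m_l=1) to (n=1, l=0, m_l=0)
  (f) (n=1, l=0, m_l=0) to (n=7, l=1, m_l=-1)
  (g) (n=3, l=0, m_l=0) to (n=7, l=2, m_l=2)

(a) forbidden — Δl = -4 (E1 requires Δl = ±1); Δm_l = +3 (E1 requires Δm_l = 0, ±1)
(b) forbidden — Δm_l = -2 (E1 requires Δm_l = 0, ±1)
(c) allowed
(d) allowed
(e) allowed
(f) allowed
(g) forbidden — Δl = +2 (E1 requires Δl = ±1); Δm_l = +2 (E1 requires Δm_l = 0, ±1)
Total allowed: 4 of 7.

4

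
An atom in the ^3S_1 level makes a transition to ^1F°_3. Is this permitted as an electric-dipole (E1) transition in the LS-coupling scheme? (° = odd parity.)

Parity must change: even → odd — ✓.
ΔS = 0: S: 1 → 0 — ✗.
ΔL = 0, ±1 (not L=0↔0): L: 0 → 3, ΔL = +3 — ✗.
ΔJ = 0, ±1 (not J=0↔0): J: 1 → 3, ΔJ = +2 — ✗.
Rule(s) violated: ΔS, ΔL, ΔJ.

forbidden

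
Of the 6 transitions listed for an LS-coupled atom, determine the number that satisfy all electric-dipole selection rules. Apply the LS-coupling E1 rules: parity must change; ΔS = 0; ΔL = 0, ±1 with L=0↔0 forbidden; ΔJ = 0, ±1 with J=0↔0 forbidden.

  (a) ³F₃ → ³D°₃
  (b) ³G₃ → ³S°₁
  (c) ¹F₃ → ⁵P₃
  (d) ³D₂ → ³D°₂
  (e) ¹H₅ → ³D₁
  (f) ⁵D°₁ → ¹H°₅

(a) allowed
(b) forbidden (ΔL, ΔJ fail)
(c) forbidden (parity, ΔS, ΔL fail)
(d) allowed
(e) forbidden (parity, ΔS, ΔL, ΔJ fail)
(f) forbidden (parity, ΔS, ΔL, ΔJ fail)
Total allowed: 2 of 6.

2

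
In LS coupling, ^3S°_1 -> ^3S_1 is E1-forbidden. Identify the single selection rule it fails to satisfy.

the L=0 ↔ L=0 exclusion

ΔL = 0, ±1 (not L=0↔0): L: 0 → 0, ΔL = +0 — ✗.
Parity must change: odd → even — ✓.
ΔJ = 0, ±1 (not J=0↔0): J: 1 → 1, ΔJ = +0 — ✓.
ΔS = 0: S: 1 → 1 — ✓.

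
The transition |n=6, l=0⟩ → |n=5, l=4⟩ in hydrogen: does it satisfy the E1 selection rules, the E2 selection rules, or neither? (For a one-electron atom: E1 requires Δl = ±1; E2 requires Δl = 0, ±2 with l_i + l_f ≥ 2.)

Δl = 4 − 0 = +4; l_i + l_f = 4.
E1 (Δl = ±1): not satisfied.
E2 (Δl = 0,±2, l_i+l_f ≥ 2): not satisfied.

neither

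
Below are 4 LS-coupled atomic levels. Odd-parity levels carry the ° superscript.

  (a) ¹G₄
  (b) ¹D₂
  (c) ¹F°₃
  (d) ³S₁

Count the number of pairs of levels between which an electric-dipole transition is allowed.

(a)–(b): forbidden (parity, ΔL, ΔJ).
(a)–(c): allowed.
(a)–(d): forbidden (parity, ΔS, ΔL, ΔJ).
(b)–(c): allowed.
(b)–(d): forbidden (parity, ΔS, ΔL).
(c)–(d): forbidden (ΔS, ΔL, ΔJ).
Allowed pairs: 2 of 6.

2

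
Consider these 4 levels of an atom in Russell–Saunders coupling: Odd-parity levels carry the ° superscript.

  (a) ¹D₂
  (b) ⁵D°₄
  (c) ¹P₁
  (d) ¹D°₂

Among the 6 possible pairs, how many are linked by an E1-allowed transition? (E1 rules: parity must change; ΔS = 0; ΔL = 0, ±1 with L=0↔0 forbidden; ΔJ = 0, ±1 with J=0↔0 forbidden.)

2

(a)–(b): forbidden (ΔS, ΔJ).
(a)–(c): forbidden (parity).
(a)–(d): allowed.
(b)–(c): forbidden (ΔS, ΔJ).
(b)–(d): forbidden (parity, ΔS, ΔJ).
(c)–(d): allowed.
Allowed pairs: 2 of 6.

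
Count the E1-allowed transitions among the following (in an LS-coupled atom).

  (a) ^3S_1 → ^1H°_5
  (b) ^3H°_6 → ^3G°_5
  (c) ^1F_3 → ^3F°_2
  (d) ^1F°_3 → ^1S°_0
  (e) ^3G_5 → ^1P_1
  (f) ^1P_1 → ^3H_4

0

(a) forbidden (ΔS, ΔL, ΔJ fail)
(b) forbidden (parity fails)
(c) forbidden (ΔS fails)
(d) forbidden (parity, ΔL, ΔJ fail)
(e) forbidden (parity, ΔS, ΔL, ΔJ fail)
(f) forbidden (parity, ΔS, ΔL, ΔJ fail)
Total allowed: 0 of 6.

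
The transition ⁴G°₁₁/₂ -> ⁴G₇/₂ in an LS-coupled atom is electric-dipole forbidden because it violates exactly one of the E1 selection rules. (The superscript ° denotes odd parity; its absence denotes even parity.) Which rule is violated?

Reading off the term symbols: S 3/2→3/2, L 4→4, J 11/2→7/2, parity odd→even.
Parity must change: odd → even — ok.
ΔS = 0: S: 3/2 → 3/2 — ok.
ΔL = 0, ±1 (not L=0↔0): L: 4 → 4, ΔL = +0 — ok.
ΔJ = 0, ±1 (not J=0↔0): J: 11/2 → 7/2, ΔJ = -2 — fails.

the ΔJ = 0, ±1 rule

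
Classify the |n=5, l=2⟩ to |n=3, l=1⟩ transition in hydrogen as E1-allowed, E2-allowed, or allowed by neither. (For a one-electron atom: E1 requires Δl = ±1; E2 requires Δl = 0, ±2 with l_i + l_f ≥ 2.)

E1

Δl = 1 − 2 = -1; l_i + l_f = 3.
E1 (Δl = ±1): satisfied.
E2 (Δl = 0,±2, l_i+l_f ≥ 2): not satisfied.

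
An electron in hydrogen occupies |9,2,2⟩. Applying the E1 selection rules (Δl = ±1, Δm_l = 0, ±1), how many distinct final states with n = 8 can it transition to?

4

E1 requires Δl = ±1, so l_f ∈ {1, 3}; with 0 ≤ l_f ≤ n_f−1 = 7, the allowed l_f values are {1, 3}.
For l_f = 1: m_f ∈ {m_i−1, m_i, m_i+1} ∩ [−1, 1] = {1} → 1 state.
For l_f = 3: m_f ∈ {m_i−1, m_i, m_i+1} ∩ [−3, 3] = {1, 2, 3} → 3 states.
Total: 4.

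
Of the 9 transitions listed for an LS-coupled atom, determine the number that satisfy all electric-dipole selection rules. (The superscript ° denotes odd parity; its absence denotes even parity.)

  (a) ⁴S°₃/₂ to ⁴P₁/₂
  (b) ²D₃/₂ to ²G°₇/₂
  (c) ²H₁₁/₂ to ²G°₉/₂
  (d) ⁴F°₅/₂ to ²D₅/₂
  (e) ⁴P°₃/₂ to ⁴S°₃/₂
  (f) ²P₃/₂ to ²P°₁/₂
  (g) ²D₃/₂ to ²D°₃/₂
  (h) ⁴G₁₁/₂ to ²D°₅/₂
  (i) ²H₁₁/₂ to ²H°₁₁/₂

5

(a) allowed
(b) forbidden (ΔL, ΔJ fail)
(c) allowed
(d) forbidden (ΔS fails)
(e) forbidden (parity fails)
(f) allowed
(g) allowed
(h) forbidden (ΔS, ΔL, ΔJ fail)
(i) allowed
Total allowed: 5 of 9.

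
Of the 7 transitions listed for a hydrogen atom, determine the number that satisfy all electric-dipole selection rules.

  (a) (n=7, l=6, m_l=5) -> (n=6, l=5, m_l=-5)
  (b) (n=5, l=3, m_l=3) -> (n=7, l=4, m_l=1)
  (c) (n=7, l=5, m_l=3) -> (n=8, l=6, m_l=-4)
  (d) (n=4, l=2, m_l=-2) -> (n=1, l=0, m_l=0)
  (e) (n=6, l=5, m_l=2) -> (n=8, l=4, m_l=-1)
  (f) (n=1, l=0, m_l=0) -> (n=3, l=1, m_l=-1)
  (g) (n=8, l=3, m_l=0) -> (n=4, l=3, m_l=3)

1

(a) forbidden — Δm_l = -10 (E1 requires Δm_l = 0, ±1)
(b) forbidden — Δm_l = -2 (E1 requires Δm_l = 0, ±1)
(c) forbidden — Δm_l = -7 (E1 requires Δm_l = 0, ±1)
(d) forbidden — Δl = -2 (E1 requires Δl = ±1); Δm_l = +2 (E1 requires Δm_l = 0, ±1)
(e) forbidden — Δm_l = -3 (E1 requires Δm_l = 0, ±1)
(f) allowed
(g) forbidden — Δl = +0 (E1 requires Δl = ±1); Δm_l = +3 (E1 requires Δm_l = 0, ±1)
Total allowed: 1 of 7.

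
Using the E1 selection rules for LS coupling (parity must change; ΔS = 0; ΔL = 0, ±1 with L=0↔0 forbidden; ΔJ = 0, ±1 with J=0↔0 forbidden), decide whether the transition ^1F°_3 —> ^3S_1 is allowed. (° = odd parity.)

forbidden

ΔJ = 0, ±1 (not J=0↔0): J: 3 → 1, ΔJ = -2 — violated.
Parity must change: odd → even — satisfied.
ΔS = 0: S: 0 → 1 — violated.
ΔL = 0, ±1 (not L=0↔0): L: 3 → 0, ΔL = -3 — violated.
Rule(s) violated: ΔS, ΔL, ΔJ.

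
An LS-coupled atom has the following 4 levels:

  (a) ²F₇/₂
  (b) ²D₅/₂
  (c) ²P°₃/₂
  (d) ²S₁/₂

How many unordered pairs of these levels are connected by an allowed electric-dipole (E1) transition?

(a)–(b): forbidden (parity).
(a)–(c): forbidden (ΔL, ΔJ).
(a)–(d): forbidden (parity, ΔL, ΔJ).
(b)–(c): allowed.
(b)–(d): forbidden (parity, ΔL, ΔJ).
(c)–(d): allowed.
Allowed pairs: 2 of 6.

2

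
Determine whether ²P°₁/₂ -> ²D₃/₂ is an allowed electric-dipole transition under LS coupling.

ΔL = 0, ±1 (not L=0↔0): L: 1 → 2, ΔL = +1 — passes.
ΔS = 0: S: 1/2 → 1/2 — passes.
Parity must change: odd → even — passes.
ΔJ = 0, ±1 (not J=0↔0): J: 1/2 → 3/2, ΔJ = +1 — passes.
All four E1 rules are satisfied.

allowed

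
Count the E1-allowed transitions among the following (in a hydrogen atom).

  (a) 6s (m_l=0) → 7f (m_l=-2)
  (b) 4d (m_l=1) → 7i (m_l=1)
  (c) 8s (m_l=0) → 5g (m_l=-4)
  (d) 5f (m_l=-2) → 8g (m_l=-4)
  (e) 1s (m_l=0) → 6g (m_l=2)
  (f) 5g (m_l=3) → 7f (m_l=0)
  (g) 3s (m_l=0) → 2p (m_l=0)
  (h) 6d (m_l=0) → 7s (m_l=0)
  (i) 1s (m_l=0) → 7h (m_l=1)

1

(a) forbidden — Δl = +3 (E1 requires Δl = ±1); Δm_l = -2 (E1 requires Δm_l = 0, ±1)
(b) forbidden — Δl = +4 (E1 requires Δl = ±1)
(c) forbidden — Δl = +4 (E1 requires Δl = ±1); Δm_l = -4 (E1 requires Δm_l = 0, ±1)
(d) forbidden — Δm_l = -2 (E1 requires Δm_l = 0, ±1)
(e) forbidden — Δl = +4 (E1 requires Δl = ±1); Δm_l = +2 (E1 requires Δm_l = 0, ±1)
(f) forbidden — Δm_l = -3 (E1 requires Δm_l = 0, ±1)
(g) allowed
(h) forbidden — Δl = -2 (E1 requires Δl = ±1)
(i) forbidden — Δl = +5 (E1 requires Δl = ±1)
Total allowed: 1 of 9.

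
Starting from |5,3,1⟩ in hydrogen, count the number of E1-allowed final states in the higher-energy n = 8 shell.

6

E1 requires Δl = ±1, so l_f ∈ {2, 4}; with 0 ≤ l_f ≤ n_f−1 = 7, the allowed l_f values are {2, 4}.
For l_f = 2: m_f ∈ {m_i−1, m_i, m_i+1} ∩ [−2, 2] = {0, 1, 2} → 3 states.
For l_f = 4: m_f ∈ {m_i−1, m_i, m_i+1} ∩ [−4, 4] = {0, 1, 2} → 3 states.
Total: 6.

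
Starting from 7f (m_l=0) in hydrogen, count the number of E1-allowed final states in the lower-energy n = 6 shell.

6

E1 requires Δl = ±1, so l_f ∈ {2, 4}; with 0 ≤ l_f ≤ n_f−1 = 5, the allowed l_f values are {2, 4}.
For l_f = 2: m_f ∈ {m_i−1, m_i, m_i+1} ∩ [−2, 2] = {-1, 0, 1} → 3 states.
For l_f = 4: m_f ∈ {m_i−1, m_i, m_i+1} ∩ [−4, 4] = {-1, 0, 1} → 3 states.
Total: 6.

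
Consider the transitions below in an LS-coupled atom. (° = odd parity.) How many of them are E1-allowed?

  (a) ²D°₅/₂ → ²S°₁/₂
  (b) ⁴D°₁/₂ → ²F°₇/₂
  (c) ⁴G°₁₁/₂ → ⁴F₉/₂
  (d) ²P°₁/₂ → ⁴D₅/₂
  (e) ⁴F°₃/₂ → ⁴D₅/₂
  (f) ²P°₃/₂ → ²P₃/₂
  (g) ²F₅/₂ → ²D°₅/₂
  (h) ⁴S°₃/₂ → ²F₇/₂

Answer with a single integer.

(a) forbidden (parity, ΔL, ΔJ fail)
(b) forbidden (parity, ΔS, ΔJ fail)
(c) allowed
(d) forbidden (ΔS, ΔJ fail)
(e) allowed
(f) allowed
(g) allowed
(h) forbidden (ΔS, ΔL, ΔJ fail)
Total allowed: 4 of 8.

4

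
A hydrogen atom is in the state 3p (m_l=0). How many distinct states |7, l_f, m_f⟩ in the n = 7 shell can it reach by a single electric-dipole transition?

E1 requires Δl = ±1, so l_f ∈ {0, 2}; with 0 ≤ l_f ≤ n_f−1 = 6, the allowed l_f values are {0, 2}.
For l_f = 0: m_f ∈ {m_i−1, m_i, m_i+1} ∩ [−0, 0] = {0} → 1 state.
For l_f = 2: m_f ∈ {m_i−1, m_i, m_i+1} ∩ [−2, 2] = {-1, 0, 1} → 3 states.
Total: 4.

4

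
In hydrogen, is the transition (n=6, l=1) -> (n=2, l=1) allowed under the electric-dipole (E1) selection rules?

Initial l = 1, final l = 1, so Δl = +0. E1 requires Δl = ±1: ✗.
The transition is electric-dipole forbidden.

forbidden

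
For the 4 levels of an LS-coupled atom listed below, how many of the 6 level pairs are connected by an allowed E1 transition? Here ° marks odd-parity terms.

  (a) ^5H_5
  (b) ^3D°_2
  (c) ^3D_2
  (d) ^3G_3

(a)–(b): forbidden (ΔS, ΔL, ΔJ).
(a)–(c): forbidden (parity, ΔS, ΔL, ΔJ).
(a)–(d): forbidden (parity, ΔS, ΔJ).
(b)–(c): allowed.
(b)–(d): forbidden (ΔL).
(c)–(d): forbidden (parity, ΔL).
Allowed pairs: 1 of 6.

1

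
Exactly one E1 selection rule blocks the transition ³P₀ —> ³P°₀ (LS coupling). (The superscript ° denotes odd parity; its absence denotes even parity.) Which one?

the J=0 ↔ J=0 exclusion

Parity must change: even → odd — satisfied.
ΔS = 0: S: 1 → 1 — satisfied.
ΔL = 0, ±1 (not L=0↔0): L: 1 → 1, ΔL = +0 — satisfied.
ΔJ = 0, ±1 (not J=0↔0): J: 0 → 0, ΔJ = +0 — violated.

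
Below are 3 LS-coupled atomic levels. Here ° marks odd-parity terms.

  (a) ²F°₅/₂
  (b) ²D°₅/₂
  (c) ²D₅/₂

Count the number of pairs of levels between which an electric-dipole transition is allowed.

(a)–(b): forbidden (parity).
(a)–(c): allowed.
(b)–(c): allowed.
Allowed pairs: 2 of 3.

2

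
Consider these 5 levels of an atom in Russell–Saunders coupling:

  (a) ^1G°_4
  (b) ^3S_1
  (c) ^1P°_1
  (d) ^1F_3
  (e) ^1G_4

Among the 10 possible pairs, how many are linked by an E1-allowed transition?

(a)–(b): forbidden (ΔS, ΔL, ΔJ).
(a)–(c): forbidden (parity, ΔL, ΔJ).
(a)–(d): allowed.
(a)–(e): allowed.
(b)–(c): forbidden (ΔS).
(b)–(d): forbidden (parity, ΔS, ΔL, ΔJ).
(b)–(e): forbidden (parity, ΔS, ΔL, ΔJ).
(c)–(d): forbidden (ΔL, ΔJ).
(c)–(e): forbidden (ΔL, ΔJ).
(d)–(e): forbidden (parity).
Allowed pairs: 2 of 10.

2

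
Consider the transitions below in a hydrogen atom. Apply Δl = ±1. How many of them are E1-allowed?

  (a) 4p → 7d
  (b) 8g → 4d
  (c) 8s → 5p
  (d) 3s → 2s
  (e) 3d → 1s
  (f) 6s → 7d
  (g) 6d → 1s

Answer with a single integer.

(a) allowed
(b) forbidden — Δl = -2 (E1 requires Δl = ±1)
(c) allowed
(d) forbidden — Δl = +0 (E1 requires Δl = ±1)
(e) forbidden — Δl = -2 (E1 requires Δl = ±1)
(f) forbidden — Δl = +2 (E1 requires Δl = ±1)
(g) forbidden — Δl = -2 (E1 requires Δl = ±1)
Total allowed: 2 of 7.

2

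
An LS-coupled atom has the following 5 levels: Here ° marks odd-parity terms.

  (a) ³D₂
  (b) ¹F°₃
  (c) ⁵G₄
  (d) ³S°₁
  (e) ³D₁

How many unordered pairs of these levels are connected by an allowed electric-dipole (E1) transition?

0

(a)–(b): forbidden (ΔS).
(a)–(c): forbidden (parity, ΔS, ΔL, ΔJ).
(a)–(d): forbidden (ΔL).
(a)–(e): forbidden (parity).
(b)–(c): forbidden (ΔS).
(b)–(d): forbidden (parity, ΔS, ΔL, ΔJ).
(b)–(e): forbidden (ΔS, ΔJ).
(c)–(d): forbidden (ΔS, ΔL, ΔJ).
(c)–(e): forbidden (parity, ΔS, ΔL, ΔJ).
(d)–(e): forbidden (ΔL).
Allowed pairs: 0 of 10.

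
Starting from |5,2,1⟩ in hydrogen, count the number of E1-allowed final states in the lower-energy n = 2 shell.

2

E1 requires Δl = ±1, so l_f ∈ {1, 3}; with 0 ≤ l_f ≤ n_f−1 = 1, the allowed l_f values are {1}.
For l_f = 1: m_f ∈ {m_i−1, m_i, m_i+1} ∩ [−1, 1] = {0, 1} → 2 states.
Total: 2.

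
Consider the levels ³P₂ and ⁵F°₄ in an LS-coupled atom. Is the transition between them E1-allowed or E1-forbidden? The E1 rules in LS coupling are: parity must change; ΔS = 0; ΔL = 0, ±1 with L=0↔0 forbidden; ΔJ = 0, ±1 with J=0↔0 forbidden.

forbidden

Parity must change: even → odd — ✓.
ΔJ = 0, ±1 (not J=0↔0): J: 2 → 4, ΔJ = +2 — ✗.
ΔS = 0: S: 1 → 2 — ✗.
ΔL = 0, ±1 (not L=0↔0): L: 1 → 3, ΔL = +2 — ✗.
Rule(s) violated: ΔS, ΔL, ΔJ.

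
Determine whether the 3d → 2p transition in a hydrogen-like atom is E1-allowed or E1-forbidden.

l: 2 → 1 (Δl = -1). Δl = ±1 passes.
All E1 selection rules are satisfied.

allowed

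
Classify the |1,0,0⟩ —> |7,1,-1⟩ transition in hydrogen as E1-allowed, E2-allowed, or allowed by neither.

E1

Δl = 1 − 0 = +1; l_i + l_f = 1.
Δm_l = -1.
E1 (Δl = ±1, |Δm_l| ≤ 1): satisfied.
E2 (Δl = 0,±2, l_i+l_f ≥ 2, |Δm_l| ≤ 2): not satisfied.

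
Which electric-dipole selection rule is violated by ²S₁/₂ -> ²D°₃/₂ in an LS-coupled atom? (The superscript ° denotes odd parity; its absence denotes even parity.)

Reading off the term symbols: S 1/2→1/2, L 0→2, J 1/2→3/2, parity even→odd.
Parity must change: even → odd — ✓.
ΔS = 0: S: 1/2 → 1/2 — ✓.
ΔL = 0, ±1 (not L=0↔0): L: 0 → 2, ΔL = +2 — ✗.
ΔJ = 0, ±1 (not J=0↔0): J: 1/2 → 3/2, ΔJ = +1 — ✓.

the ΔL = 0, ±1 rule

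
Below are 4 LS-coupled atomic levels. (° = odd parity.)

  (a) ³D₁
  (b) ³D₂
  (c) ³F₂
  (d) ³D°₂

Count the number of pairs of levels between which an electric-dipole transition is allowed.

(a)–(b): forbidden (parity).
(a)–(c): forbidden (parity).
(a)–(d): allowed.
(b)–(c): forbidden (parity).
(b)–(d): allowed.
(c)–(d): allowed.
Allowed pairs: 3 of 6.

3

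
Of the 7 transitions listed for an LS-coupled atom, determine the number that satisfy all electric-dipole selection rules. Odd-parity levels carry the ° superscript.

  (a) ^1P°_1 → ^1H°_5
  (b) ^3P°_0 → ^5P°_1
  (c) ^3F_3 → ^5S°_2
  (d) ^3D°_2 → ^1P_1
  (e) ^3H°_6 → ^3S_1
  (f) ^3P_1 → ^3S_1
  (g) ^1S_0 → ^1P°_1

1

(a) forbidden (parity, ΔL, ΔJ fail)
(b) forbidden (parity, ΔS fail)
(c) forbidden (ΔS, ΔL fail)
(d) forbidden (ΔS fails)
(e) forbidden (ΔL, ΔJ fail)
(f) forbidden (parity fails)
(g) allowed
Total allowed: 1 of 7.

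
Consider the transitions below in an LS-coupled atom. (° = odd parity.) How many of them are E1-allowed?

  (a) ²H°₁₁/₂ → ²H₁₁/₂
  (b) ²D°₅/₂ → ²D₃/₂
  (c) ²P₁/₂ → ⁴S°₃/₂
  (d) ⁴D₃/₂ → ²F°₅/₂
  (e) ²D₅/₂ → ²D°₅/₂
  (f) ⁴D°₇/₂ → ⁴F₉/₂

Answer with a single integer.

(a) allowed
(b) allowed
(c) forbidden (ΔS fails)
(d) forbidden (ΔS fails)
(e) allowed
(f) allowed
Total allowed: 4 of 6.

4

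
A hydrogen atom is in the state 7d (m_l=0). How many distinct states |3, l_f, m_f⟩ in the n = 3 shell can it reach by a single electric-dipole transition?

E1 requires Δl = ±1, so l_f ∈ {1, 3}; with 0 ≤ l_f ≤ n_f−1 = 2, the allowed l_f values are {1}.
For l_f = 1: m_f ∈ {m_i−1, m_i, m_i+1} ∩ [−1, 1] = {-1, 0, 1} → 3 states.
Total: 3.

3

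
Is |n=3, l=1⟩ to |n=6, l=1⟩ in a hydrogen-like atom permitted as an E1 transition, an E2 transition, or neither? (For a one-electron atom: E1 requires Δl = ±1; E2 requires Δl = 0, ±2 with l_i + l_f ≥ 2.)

Δl = 1 − 1 = +0; l_i + l_f = 2.
E1 (Δl = ±1): not satisfied.
E2 (Δl = 0,±2, l_i+l_f ≥ 2): satisfied.

E2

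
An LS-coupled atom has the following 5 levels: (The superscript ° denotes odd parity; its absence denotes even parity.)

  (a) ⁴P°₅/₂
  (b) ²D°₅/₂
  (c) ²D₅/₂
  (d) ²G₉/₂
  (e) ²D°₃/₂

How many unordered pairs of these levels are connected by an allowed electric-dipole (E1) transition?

(a)–(b): forbidden (parity, ΔS).
(a)–(c): forbidden (ΔS).
(a)–(d): forbidden (ΔS, ΔL, ΔJ).
(a)–(e): forbidden (parity, ΔS).
(b)–(c): allowed.
(b)–(d): forbidden (ΔL, ΔJ).
(b)–(e): forbidden (parity).
(c)–(d): forbidden (parity, ΔL, ΔJ).
(c)–(e): allowed.
(d)–(e): forbidden (ΔL, ΔJ).
Allowed pairs: 2 of 10.

2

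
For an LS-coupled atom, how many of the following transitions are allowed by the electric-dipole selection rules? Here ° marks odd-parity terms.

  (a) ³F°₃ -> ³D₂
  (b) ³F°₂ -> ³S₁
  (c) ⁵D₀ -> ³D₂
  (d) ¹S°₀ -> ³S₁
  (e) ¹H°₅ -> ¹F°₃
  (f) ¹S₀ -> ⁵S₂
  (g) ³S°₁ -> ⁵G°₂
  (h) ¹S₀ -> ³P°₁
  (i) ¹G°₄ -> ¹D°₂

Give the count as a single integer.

1

(a) allowed
(b) forbidden (ΔL fails)
(c) forbidden (parity, ΔS, ΔJ fail)
(d) forbidden (ΔS, ΔL fail)
(e) forbidden (parity, ΔL, ΔJ fail)
(f) forbidden (parity, ΔS, ΔL, ΔJ fail)
(g) forbidden (parity, ΔS, ΔL fail)
(h) forbidden (ΔS fails)
(i) forbidden (parity, ΔL, ΔJ fail)
Total allowed: 1 of 9.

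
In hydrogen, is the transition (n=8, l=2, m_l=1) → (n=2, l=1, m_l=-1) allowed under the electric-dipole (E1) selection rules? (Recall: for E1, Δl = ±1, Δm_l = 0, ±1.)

Initial l = 2, final l = 1, so Δl = -1. E1 requires Δl = ±1: passes.
Δm_l = -1 − (1) = -2. E1 requires Δm_l = 0, ±1: fails.
The transition is electric-dipole forbidden.

forbidden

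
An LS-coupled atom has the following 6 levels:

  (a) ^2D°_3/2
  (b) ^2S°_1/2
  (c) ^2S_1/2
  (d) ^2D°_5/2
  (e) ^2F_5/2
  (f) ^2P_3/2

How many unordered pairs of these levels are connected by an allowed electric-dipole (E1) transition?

(a)–(b): forbidden (parity, ΔL).
(a)–(c): forbidden (ΔL).
(a)–(d): forbidden (parity).
(a)–(e): allowed.
(a)–(f): allowed.
(b)–(c): forbidden (ΔL).
(b)–(d): forbidden (parity, ΔL, ΔJ).
(b)–(e): forbidden (ΔL, ΔJ).
(b)–(f): allowed.
(c)–(d): forbidden (ΔL, ΔJ).
(c)–(e): forbidden (parity, ΔL, ΔJ).
(c)–(f): forbidden (parity).
(d)–(e): allowed.
(d)–(f): allowed.
(e)–(f): forbidden (parity, ΔL).
Allowed pairs: 5 of 15.

5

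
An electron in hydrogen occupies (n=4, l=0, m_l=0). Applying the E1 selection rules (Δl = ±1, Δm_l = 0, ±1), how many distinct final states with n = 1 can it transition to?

E1 requires l_f ∈ {-1, 1}, but neither lies in [0, 0], so no final state is reachable.
Total: 0.

0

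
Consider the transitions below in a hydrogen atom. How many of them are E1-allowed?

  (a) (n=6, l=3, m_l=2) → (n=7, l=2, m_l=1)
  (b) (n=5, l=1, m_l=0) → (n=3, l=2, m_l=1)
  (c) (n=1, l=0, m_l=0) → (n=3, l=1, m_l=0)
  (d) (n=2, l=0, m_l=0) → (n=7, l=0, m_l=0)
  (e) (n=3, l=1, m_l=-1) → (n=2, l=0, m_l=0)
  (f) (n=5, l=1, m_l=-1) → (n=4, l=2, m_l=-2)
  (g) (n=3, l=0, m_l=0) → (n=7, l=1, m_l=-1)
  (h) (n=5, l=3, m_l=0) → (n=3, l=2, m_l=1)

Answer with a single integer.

7

(a) allowed
(b) allowed
(c) allowed
(d) forbidden — Δl = +0 (E1 requires Δl = ±1)
(e) allowed
(f) allowed
(g) allowed
(h) allowed
Total allowed: 7 of 8.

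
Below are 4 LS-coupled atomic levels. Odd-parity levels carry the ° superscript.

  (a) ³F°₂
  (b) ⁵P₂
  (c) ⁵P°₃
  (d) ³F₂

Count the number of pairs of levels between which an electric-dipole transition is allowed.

(a)–(b): forbidden (ΔS, ΔL).
(a)–(c): forbidden (parity, ΔS, ΔL).
(a)–(d): allowed.
(b)–(c): allowed.
(b)–(d): forbidden (parity, ΔS, ΔL).
(c)–(d): forbidden (ΔS, ΔL).
Allowed pairs: 2 of 6.

2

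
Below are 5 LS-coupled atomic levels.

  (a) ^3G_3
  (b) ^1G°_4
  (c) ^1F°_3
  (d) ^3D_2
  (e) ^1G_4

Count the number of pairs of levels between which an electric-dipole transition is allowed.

2

(a)–(b): forbidden (ΔS).
(a)–(c): forbidden (ΔS).
(a)–(d): forbidden (parity, ΔL).
(a)–(e): forbidden (parity, ΔS).
(b)–(c): forbidden (parity).
(b)–(d): forbidden (ΔS, ΔL, ΔJ).
(b)–(e): allowed.
(c)–(d): forbidden (ΔS).
(c)–(e): allowed.
(d)–(e): forbidden (parity, ΔS, ΔL, ΔJ).
Allowed pairs: 2 of 10.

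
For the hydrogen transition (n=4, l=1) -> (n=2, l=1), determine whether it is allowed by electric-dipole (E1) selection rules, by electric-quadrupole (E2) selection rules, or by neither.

E2

Δl = 1 − 1 = +0; l_i + l_f = 2.
E1 (Δl = ±1): not satisfied.
E2 (Δl = 0,±2, l_i+l_f ≥ 2): satisfied.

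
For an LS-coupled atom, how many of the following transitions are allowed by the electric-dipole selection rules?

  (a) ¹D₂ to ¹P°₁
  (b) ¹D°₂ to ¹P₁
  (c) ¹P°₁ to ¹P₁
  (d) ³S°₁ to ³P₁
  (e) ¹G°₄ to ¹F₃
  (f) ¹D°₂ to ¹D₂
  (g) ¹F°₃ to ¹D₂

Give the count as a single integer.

(a) allowed
(b) allowed
(c) allowed
(d) allowed
(e) allowed
(f) allowed
(g) allowed
Total allowed: 7 of 7.

7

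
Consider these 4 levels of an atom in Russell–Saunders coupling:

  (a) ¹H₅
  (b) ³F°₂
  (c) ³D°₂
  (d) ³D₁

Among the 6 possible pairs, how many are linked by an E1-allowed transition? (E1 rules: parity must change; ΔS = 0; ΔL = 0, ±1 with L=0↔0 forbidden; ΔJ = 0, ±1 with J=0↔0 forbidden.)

2

(a)–(b): forbidden (ΔS, ΔL, ΔJ).
(a)–(c): forbidden (ΔS, ΔL, ΔJ).
(a)–(d): forbidden (parity, ΔS, ΔL, ΔJ).
(b)–(c): forbidden (parity).
(b)–(d): allowed.
(c)–(d): allowed.
Allowed pairs: 2 of 6.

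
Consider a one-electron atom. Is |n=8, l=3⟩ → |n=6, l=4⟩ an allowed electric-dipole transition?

allowed

l: 3 → 4 (Δl = +1). Δl = ±1 satisfied.
All E1 selection rules are satisfied.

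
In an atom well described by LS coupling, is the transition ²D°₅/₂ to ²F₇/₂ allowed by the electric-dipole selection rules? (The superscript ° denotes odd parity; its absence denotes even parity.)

allowed

Parity must change: odd → even — ok.
ΔL = 0, ±1 (not L=0↔0): L: 2 → 3, ΔL = +1 — ok.
ΔS = 0: S: 1/2 → 1/2 — ok.
ΔJ = 0, ±1 (not J=0↔0): J: 5/2 → 7/2, ΔJ = +1 — ok.
All four E1 rules are satisfied.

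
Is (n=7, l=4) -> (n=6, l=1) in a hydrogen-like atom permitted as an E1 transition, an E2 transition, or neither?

Δl = 1 − 4 = -3; l_i + l_f = 5.
E1 (Δl = ±1): not satisfied.
E2 (Δl = 0,±2, l_i+l_f ≥ 2): not satisfied.

neither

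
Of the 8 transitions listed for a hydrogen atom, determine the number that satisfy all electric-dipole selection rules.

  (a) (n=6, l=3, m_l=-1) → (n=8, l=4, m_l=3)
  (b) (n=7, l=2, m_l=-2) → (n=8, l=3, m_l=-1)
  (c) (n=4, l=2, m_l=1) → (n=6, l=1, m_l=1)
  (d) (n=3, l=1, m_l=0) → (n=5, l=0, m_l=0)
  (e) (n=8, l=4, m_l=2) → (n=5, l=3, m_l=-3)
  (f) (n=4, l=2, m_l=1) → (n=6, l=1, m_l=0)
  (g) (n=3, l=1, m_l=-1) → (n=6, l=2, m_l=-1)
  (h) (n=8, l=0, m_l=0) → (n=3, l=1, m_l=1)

6

(a) forbidden — Δm_l = +4 (E1 requires Δm_l = 0, ±1)
(b) allowed
(c) allowed
(d) allowed
(e) forbidden — Δm_l = -5 (E1 requires Δm_l = 0, ±1)
(f) allowed
(g) allowed
(h) allowed
Total allowed: 6 of 8.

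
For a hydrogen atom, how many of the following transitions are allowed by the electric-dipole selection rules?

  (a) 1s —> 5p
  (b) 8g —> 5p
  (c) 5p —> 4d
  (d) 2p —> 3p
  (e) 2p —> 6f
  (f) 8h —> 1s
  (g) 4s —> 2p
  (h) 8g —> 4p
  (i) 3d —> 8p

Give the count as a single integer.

(a) allowed
(b) forbidden — Δl = -3 (E1 requires Δl = ±1)
(c) allowed
(d) forbidden — Δl = +0 (E1 requires Δl = ±1)
(e) forbidden — Δl = +2 (E1 requires Δl = ±1)
(f) forbidden — Δl = -5 (E1 requires Δl = ±1)
(g) allowed
(h) forbidden — Δl = -3 (E1 requires Δl = ±1)
(i) allowed
Total allowed: 4 of 9.

4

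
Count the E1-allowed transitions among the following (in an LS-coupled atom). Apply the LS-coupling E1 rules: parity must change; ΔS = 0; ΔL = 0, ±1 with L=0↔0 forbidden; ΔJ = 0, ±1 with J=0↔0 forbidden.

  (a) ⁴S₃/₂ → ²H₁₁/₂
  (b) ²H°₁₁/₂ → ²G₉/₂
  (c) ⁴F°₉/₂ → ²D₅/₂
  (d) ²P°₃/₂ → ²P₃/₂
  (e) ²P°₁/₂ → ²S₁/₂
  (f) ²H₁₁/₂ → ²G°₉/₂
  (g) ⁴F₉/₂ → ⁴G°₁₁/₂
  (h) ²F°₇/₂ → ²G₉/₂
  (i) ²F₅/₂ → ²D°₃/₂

7

(a) forbidden (parity, ΔS, ΔL, ΔJ fail)
(b) allowed
(c) forbidden (ΔS, ΔJ fail)
(d) allowed
(e) allowed
(f) allowed
(g) allowed
(h) allowed
(i) allowed
Total allowed: 7 of 9.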